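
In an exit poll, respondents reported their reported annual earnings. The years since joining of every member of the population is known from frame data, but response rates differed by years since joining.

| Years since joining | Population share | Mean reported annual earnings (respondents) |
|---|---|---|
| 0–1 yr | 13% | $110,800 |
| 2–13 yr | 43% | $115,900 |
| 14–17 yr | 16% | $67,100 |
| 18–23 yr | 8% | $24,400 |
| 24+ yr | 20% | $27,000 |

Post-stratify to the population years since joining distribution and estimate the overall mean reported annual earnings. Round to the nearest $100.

Post-stratification weights by population share, not respondent share:
  0–1 yr: 0.13 × 110,800 = 14,404
  2–13 yr: 0.43 × 115,900 = 49,837
  14–17 yr: 0.16 × 67,100 = 10,736
  18–23 yr: 0.08 × 24,400 = 1952
  24+ yr: 0.2 × 27,000 = 5400
Post-stratified estimate = 82,329 → $82,300.

$82,300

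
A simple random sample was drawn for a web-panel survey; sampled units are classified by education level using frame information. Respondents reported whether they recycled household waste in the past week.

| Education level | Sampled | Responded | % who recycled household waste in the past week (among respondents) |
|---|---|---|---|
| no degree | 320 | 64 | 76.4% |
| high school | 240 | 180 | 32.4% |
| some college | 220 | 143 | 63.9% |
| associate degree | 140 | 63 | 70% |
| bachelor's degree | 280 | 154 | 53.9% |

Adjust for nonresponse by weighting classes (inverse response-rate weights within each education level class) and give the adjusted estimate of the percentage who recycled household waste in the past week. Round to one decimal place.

59.3%

Response rates by class: no degree 64/320 = 20%, high school 180/240 = 75%, some college 143/220 = 65%, associate degree 63/140 = 45%, bachelor's degree 154/280 = 55%.
Inverse-response-rate weighting restores each class to its sampled count, so class totals weight by n_sampled:
  no degree: 320 × 76.4 = 24,448
  high school: 240 × 32.4 = 7776
  some college: 220 × 63.9 = 14,058
  associate degree: 140 × 70 = 9800
  bachelor's degree: 280 × 53.9 = 15,092
Adjusted estimate = 71,174 / 1,200 = 59.3117 → 59.3%.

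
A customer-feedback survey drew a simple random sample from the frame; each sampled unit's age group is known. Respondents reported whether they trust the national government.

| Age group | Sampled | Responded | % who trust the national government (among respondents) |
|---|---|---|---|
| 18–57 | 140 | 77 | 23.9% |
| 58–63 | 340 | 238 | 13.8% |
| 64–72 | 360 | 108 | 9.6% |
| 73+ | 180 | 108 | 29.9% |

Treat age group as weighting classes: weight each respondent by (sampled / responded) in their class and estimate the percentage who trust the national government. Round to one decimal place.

Class response rates: 18–57 77/140 = 55%, 58–63 238/340 = 70%, 64–72 108/360 = 30%, 73+ 108/180 = 60%.
Inverse-response-rate weighting restores each class to its sampled count, so class totals weight by n_sampled:
  18–57: 140 × 23.9 = 3346
  58–63: 340 × 13.8 = 4692
  64–72: 360 × 9.6 = 3456
  73+: 180 × 29.9 = 5382
Adjusted estimate = 16,876 / 1,020 = 16.5451 → 16.5%.

16.5%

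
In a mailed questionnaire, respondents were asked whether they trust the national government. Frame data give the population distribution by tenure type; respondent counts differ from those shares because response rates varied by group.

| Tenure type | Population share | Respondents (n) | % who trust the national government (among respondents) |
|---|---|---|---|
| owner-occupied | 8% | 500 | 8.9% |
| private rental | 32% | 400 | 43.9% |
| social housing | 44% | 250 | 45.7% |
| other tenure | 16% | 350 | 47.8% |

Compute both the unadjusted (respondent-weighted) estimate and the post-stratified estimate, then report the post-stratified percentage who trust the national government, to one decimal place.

Unadjusted (pooled respondent) estimate weights by respondent counts:
  (500/1500)×8.9 + (400/1500)×43.9 + (250/1500)×45.7 + (350/1500)×47.8 = 33.4433%
Post-stratified estimate weights by population shares:
  0.08×8.9 + 0.32×43.9 + 0.44×45.7 + 0.16×47.8 = 42.516%

42.5%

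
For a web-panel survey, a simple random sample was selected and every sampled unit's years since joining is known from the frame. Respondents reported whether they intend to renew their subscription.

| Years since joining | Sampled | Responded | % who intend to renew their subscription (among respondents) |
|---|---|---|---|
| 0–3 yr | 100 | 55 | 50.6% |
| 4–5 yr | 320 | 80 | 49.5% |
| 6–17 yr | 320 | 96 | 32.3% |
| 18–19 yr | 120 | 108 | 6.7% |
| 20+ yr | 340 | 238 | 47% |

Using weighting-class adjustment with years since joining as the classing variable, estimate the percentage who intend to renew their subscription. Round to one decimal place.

Class response rates: 0–3 yr 55/100 = 55%, 4–5 yr 80/320 = 25%, 6–17 yr 96/320 = 30%, 18–19 yr 108/120 = 90%, 20+ yr 238/340 = 70%.
Each respondent's weight = sampled/responded in their class; summing within a class gives n_sampled, so:
  0–3 yr: 100 × 50.6 = 5060
  4–5 yr: 320 × 49.5 = 15,840
  6–17 yr: 320 × 32.3 = 10,336
  18–19 yr: 120 × 6.7 = 804
  20+ yr: 340 × 47 = 15,980
Adjusted estimate = 48,020 / 1,200 = 40.0167 → 40.0%.

40.0%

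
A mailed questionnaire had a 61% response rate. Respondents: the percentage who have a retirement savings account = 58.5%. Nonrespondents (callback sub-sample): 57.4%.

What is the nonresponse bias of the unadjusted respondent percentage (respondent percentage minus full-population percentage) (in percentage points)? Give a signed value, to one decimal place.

Nonresponse fraction = 1 − 0.61 = 0.39.
Bias = (nonresponse fraction) × (respondent percentage − nonrespondent percentage)
     = 0.39 × (58.5 − 57.4) = 0.39 × 1.1 = 0.429.

+0.4 percentage points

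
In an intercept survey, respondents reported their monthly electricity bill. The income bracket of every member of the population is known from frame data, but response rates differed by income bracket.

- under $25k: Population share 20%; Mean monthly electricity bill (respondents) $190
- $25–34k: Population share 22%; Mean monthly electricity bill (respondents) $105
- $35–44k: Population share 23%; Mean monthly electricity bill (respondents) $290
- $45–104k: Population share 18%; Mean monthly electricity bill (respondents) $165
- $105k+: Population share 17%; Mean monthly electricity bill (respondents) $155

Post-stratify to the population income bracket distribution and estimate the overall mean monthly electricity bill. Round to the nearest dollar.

$184

Each cell contributes population-share × respondent value:
  under $25k: 0.2 × 190 = 38
  $25–34k: 0.22 × 105 = 23.1
  $35–44k: 0.23 × 290 = 66.7
  $45–104k: 0.18 × 165 = 29.7
  $105k+: 0.17 × 155 = 26.35
Post-stratified estimate = 183.85 → $184.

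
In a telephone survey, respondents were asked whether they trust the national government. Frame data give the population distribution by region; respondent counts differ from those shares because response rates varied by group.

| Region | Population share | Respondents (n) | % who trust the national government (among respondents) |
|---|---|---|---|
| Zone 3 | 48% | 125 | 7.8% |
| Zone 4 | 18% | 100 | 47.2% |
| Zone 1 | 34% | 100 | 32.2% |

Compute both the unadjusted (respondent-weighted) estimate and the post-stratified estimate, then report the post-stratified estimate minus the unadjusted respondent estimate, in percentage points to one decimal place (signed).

Naive respondent-only estimate (weights = respondent counts):
  (125/325)×7.8 + (100/325)×47.2 + (100/325)×32.2 = 27.4308%
Post-stratified estimate weights by population shares:
  0.48×7.8 + 0.18×47.2 + 0.34×32.2 = 23.188%
Difference = 23.188 − 27.4308 = -4.2428 pp.

-4.2 percentage points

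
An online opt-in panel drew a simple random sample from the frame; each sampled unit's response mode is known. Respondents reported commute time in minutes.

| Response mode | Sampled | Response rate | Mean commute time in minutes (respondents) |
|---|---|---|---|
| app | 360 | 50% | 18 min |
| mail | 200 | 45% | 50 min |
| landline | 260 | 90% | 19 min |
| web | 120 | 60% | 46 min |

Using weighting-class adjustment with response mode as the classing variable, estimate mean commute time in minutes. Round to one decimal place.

With weight = n_sampled/n_responded per class, the weighted class total is n_sampled:
  app: 360 × 18 = 6480
  mail: 200 × 50 = 10,000
  landline: 260 × 19 = 4940
  web: 120 × 46 = 5520
Adjusted estimate = 26,940 / 940 = 28.6596 → 28.7.

28.7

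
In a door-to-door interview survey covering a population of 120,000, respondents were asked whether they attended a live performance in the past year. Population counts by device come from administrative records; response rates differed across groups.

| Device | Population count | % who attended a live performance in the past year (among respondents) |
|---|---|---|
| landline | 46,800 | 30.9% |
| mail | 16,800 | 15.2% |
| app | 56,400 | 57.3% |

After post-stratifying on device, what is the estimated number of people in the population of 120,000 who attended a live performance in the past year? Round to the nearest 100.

Estimated count per cell = population count × respondent percentage:
  landline: 46,800 × 30.9% = 14461.2
  mail: 16,800 × 15.2% = 2553.6
  app: 56,400 × 57.3% = 32317.2
Estimated total = 49,332 → 49,300.

49,300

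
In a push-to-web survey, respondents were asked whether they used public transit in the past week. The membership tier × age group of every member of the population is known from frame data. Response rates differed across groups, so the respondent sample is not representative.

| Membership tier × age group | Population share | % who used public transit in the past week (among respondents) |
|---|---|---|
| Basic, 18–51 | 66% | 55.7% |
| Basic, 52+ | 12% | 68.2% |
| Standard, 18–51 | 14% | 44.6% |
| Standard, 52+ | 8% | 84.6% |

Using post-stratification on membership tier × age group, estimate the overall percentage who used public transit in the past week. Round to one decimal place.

Reweight to the known membership tier × age group distribution:
  Basic, 18–51: 0.66 × 55.7 = 36.762
  Basic, 52+: 0.12 × 68.2 = 8.184
  Standard, 18–51: 0.14 × 44.6 = 6.244
  Standard, 52+: 0.08 × 84.6 = 6.768
Post-stratified estimate = 57.958 → 58.0%.

58.0%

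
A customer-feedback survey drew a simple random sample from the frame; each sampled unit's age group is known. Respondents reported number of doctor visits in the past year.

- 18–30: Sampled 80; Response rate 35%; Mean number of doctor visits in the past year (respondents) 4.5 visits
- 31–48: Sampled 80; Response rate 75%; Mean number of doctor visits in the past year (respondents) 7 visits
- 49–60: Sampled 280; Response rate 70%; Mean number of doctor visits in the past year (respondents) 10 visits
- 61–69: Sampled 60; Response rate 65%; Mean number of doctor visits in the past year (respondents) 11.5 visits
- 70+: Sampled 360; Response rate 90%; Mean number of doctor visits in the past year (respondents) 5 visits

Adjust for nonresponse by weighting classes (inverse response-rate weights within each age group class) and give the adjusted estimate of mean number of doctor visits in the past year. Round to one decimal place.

7.2

Inverse-response-rate weighting restores each class to its sampled count, so class totals weight by n_sampled:
  18–30: 80 × 4.5 = 360
  31–48: 80 × 7 = 560
  49–60: 280 × 10 = 2800
  61–69: 60 × 11.5 = 690
  70+: 360 × 5 = 1800
Adjusted estimate = 6210 / 860 = 7.22093 → 7.2.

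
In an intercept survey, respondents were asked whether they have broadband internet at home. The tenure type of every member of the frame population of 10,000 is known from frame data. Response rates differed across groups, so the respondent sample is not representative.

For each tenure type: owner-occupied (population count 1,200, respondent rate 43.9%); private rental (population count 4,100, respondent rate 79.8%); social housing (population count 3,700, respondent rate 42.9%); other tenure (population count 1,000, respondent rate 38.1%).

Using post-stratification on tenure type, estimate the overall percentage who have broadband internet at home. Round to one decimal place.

Each cell contributes population-share × respondent value:
  owner-occupied: (1,200/10,000) × 43.9 = 5.268
  private rental: (4,100/10,000) × 79.8 = 32.718
  social housing: (3,700/10,000) × 42.9 = 15.873
  other tenure: (1,000/10,000) × 38.1 = 3.81
Post-stratified estimate = 57.669 → 57.7%.

57.7%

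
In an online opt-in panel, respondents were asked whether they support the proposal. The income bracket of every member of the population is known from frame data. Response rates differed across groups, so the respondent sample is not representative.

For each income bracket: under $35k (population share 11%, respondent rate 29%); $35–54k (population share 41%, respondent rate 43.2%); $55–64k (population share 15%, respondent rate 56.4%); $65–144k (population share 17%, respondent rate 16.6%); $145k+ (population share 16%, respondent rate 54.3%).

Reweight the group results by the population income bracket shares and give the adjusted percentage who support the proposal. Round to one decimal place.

Weight each group's respondent value by its population share:
  under $35k: 0.11 × 29 = 3.19
  $35–54k: 0.41 × 43.2 = 17.712
  $55–64k: 0.15 × 56.4 = 8.46
  $65–144k: 0.17 × 16.6 = 2.822
  $145k+: 0.16 × 54.3 = 8.688
Post-stratified estimate = 40.872 → 40.9%.

40.9%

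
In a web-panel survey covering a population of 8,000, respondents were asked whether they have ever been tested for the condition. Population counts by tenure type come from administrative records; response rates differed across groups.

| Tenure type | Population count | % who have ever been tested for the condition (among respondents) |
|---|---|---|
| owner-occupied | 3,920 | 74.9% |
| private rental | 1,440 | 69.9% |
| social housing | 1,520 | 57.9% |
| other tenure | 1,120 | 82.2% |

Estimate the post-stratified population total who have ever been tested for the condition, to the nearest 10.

5,740

Estimated count per cell = population count × respondent percentage:
  owner-occupied: 3,920 × 74.9% = 2936.08
  private rental: 1,440 × 69.9% = 1006.56
  social housing: 1,520 × 57.9% = 880.08
  other tenure: 1,120 × 82.2% = 920.64
Estimated total = 5743.36 → 5,740.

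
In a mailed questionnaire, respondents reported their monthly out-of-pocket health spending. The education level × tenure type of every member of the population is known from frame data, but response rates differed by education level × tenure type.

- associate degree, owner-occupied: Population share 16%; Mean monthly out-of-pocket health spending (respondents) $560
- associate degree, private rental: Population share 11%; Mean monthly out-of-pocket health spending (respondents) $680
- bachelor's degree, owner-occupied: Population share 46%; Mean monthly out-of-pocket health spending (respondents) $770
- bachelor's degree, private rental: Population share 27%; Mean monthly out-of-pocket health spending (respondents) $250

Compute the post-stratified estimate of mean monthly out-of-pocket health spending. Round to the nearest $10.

$590

Reweight to the known education level × tenure type distribution:
  associate degree, owner-occupied: 0.16 × 560 = 89.6
  associate degree, private rental: 0.11 × 680 = 74.8
  bachelor's degree, owner-occupied: 0.46 × 770 = 354.2
  bachelor's degree, private rental: 0.27 × 250 = 67.5
Post-stratified estimate = 586.1 → $590.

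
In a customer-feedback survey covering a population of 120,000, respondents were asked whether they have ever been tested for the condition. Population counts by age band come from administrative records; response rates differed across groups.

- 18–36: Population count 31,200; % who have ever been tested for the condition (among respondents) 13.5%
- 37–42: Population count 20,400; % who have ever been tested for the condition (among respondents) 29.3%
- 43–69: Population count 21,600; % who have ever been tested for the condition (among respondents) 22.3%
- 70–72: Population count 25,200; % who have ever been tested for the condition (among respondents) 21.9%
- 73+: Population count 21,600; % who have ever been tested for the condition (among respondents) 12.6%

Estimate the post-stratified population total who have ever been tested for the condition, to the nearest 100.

Estimated count per cell = population count × respondent percentage:
  18–36: 31,200 × 13.5% = 4212
  37–42: 20,400 × 29.3% = 5977.2
  43–69: 21,600 × 22.3% = 4816.8
  70–72: 25,200 × 21.9% = 5518.8
  73+: 21,600 × 12.6% = 2721.6
Estimated total = 23246.4 → 23,200.

23,200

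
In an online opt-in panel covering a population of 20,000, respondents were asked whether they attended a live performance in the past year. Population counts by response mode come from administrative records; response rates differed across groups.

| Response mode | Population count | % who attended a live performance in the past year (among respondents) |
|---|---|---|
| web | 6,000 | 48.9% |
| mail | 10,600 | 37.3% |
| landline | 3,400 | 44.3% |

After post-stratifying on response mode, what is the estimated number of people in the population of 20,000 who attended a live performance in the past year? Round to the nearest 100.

8,400

Each cell contributes its population count × the respondent rate:
  web: 6,000 × 48.9% = 2934
  mail: 10,600 × 37.3% = 3953.8
  landline: 3,400 × 44.3% = 1506.2
Estimated total = 8394 → 8,400.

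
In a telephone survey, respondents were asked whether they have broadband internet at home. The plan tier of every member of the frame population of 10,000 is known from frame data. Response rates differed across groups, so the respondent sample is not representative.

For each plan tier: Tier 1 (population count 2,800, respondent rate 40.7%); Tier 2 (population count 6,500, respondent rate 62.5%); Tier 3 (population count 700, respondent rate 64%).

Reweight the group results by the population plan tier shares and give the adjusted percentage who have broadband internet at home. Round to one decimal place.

56.5%

Weight each group's respondent value by its population share:
  Tier 1: (2,800/10,000) × 40.7 = 11.396
  Tier 2: (6,500/10,000) × 62.5 = 40.625
  Tier 3: (700/10,000) × 64 = 4.48
Post-stratified estimate = 56.501 → 56.5%.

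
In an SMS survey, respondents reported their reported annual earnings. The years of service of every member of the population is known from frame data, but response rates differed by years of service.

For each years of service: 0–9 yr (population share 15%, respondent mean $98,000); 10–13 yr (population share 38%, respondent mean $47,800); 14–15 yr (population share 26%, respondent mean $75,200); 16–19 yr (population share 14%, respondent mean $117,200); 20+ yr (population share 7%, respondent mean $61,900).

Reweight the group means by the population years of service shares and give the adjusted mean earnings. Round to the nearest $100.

$73,200

Post-stratification weights by population share, not respondent share:
  0–9 yr: 0.15 × 98,000 = 14,700
  10–13 yr: 0.38 × 47,800 = 18,164
  14–15 yr: 0.26 × 75,200 = 19,552
  16–19 yr: 0.14 × 117,200 = 16,408
  20+ yr: 0.07 × 61,900 = 4333
Post-stratified estimate = 73,157 → $73,200.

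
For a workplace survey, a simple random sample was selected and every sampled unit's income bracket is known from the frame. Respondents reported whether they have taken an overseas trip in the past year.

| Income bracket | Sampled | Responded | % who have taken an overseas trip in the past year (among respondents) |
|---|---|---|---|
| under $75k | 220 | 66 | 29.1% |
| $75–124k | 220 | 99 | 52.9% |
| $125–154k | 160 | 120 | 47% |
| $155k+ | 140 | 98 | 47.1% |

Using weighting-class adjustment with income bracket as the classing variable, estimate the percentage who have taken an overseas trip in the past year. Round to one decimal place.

43.5%

Response rates by class: under $75k 66/220 = 30%, $75–124k 99/220 = 45%, $125–154k 120/160 = 75%, $155k+ 98/140 = 70%.
Inverse-response-rate weighting restores each class to its sampled count, so class totals weight by n_sampled:
  under $75k: 220 × 29.1 = 6402
  $75–124k: 220 × 52.9 = 11,638
  $125–154k: 160 × 47 = 7520
  $155k+: 140 × 47.1 = 6594
Adjusted estimate = 32,154 / 740 = 43.4514 → 43.5%.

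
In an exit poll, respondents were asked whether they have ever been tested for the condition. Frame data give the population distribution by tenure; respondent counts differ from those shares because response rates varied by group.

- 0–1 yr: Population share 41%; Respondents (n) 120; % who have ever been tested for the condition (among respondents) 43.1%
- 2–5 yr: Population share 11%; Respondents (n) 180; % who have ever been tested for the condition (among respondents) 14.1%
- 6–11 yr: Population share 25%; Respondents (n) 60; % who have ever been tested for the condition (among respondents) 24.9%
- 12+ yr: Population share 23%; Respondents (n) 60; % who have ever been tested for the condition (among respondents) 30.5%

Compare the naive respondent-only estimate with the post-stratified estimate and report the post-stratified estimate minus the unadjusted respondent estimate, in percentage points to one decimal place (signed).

Without adjustment, the pooled respondent share is:
  (120/420)×43.1 + (180/420)×14.1 + (60/420)×24.9 + (60/420)×30.5 = 26.2714%
Post-stratifying to population shares instead:
  0.41×43.1 + 0.11×14.1 + 0.25×24.9 + 0.23×30.5 = 32.462%
Difference = 32.462 − 26.2714 = 6.1906 pp.

+6.2 percentage points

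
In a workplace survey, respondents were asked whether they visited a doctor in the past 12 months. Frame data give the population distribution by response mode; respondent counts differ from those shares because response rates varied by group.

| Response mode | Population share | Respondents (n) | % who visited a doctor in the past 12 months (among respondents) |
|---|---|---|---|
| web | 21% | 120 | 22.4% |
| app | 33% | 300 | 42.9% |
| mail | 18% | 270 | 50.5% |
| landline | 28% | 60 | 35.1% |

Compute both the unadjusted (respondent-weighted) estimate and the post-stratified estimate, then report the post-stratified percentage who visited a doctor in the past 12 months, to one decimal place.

37.8%

Unadjusted (pooled respondent) estimate weights by respondent counts:
  (120/750)×22.4 + (300/750)×42.9 + (270/750)×50.5 + (60/750)×35.1 = 41.732%
Post-stratified estimate weights by population shares:
  0.21×22.4 + 0.33×42.9 + 0.18×50.5 + 0.28×35.1 = 37.779%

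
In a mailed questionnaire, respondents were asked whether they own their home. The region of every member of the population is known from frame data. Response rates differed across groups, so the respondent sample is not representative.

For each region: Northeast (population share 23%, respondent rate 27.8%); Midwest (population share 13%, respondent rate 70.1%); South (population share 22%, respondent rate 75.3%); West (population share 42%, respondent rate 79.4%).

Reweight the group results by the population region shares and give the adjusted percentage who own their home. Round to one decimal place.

65.4%

Each cell contributes population-share × respondent value:
  Northeast: 0.23 × 27.8 = 6.394
  Midwest: 0.13 × 70.1 = 9.113
  South: 0.22 × 75.3 = 16.566
  West: 0.42 × 79.4 = 33.348
Post-stratified estimate = 65.421 → 65.4%.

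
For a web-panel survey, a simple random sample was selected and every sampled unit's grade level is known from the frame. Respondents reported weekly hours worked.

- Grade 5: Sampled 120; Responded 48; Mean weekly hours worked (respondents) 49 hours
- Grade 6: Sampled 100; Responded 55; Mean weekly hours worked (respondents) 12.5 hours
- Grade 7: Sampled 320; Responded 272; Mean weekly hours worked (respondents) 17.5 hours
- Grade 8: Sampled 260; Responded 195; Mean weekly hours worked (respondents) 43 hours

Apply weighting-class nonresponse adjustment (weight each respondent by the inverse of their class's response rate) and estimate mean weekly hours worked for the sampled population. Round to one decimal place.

29.9

Response rates by class: Grade 5 48/120 = 40%, Grade 6 55/100 = 55%, Grade 7 272/320 = 85%, Grade 8 195/260 = 75%.
With weight = n_sampled/n_responded per class, the weighted class total is n_sampled:
  Grade 5: 120 × 49 = 5880
  Grade 6: 100 × 12.5 = 1250
  Grade 7: 320 × 17.5 = 5600
  Grade 8: 260 × 43 = 11,180
Adjusted estimate = 23,910 / 800 = 29.8875 → 29.9.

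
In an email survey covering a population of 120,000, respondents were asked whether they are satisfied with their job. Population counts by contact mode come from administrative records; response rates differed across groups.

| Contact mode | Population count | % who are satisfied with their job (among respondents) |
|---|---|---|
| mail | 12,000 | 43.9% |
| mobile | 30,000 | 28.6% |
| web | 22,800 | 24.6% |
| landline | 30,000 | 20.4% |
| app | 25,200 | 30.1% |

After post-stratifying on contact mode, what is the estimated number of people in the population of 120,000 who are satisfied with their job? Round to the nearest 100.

33,200

Each cell contributes its population count × the respondent rate:
  mail: 12,000 × 43.9% = 5268
  mobile: 30,000 × 28.6% = 8580
  web: 22,800 × 24.6% = 5608.8
  landline: 30,000 × 20.4% = 6120
  app: 25,200 × 30.1% = 7585.2
Estimated total = 33,162 → 33,200.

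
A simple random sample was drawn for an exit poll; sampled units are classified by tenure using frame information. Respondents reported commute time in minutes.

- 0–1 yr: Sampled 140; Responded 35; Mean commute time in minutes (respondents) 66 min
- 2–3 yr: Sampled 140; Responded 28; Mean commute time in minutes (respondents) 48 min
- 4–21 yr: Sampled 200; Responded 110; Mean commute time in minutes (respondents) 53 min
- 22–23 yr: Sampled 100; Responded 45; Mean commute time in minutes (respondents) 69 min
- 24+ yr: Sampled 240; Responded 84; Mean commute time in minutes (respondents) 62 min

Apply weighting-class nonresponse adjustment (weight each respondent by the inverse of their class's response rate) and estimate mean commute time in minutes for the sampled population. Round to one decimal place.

Response rates by class: 0–1 yr 35/140 = 25%, 2–3 yr 28/140 = 20%, 4–21 yr 110/200 = 55%, 22–23 yr 45/100 = 45%, 24+ yr 84/240 = 35%.
Weighting each respondent by the inverse class response rate inflates each class back to its sampled size, so the class weight is n_sampled:
  0–1 yr: 140 × 66 = 9240
  2–3 yr: 140 × 48 = 6720
  4–21 yr: 200 × 53 = 10,600
  22–23 yr: 100 × 69 = 6900
  24+ yr: 240 × 62 = 14,880
Adjusted estimate = 48,340 / 820 = 58.9512 → 59.0.

59.0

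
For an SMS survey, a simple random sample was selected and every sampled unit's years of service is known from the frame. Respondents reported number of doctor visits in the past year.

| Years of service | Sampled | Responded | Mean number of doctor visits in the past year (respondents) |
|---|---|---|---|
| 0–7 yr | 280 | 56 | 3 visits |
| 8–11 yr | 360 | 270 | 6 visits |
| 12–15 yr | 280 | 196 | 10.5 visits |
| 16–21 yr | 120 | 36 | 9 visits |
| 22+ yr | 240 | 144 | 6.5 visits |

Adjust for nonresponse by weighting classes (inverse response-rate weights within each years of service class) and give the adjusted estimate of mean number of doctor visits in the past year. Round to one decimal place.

6.7

Class response rates: 0–7 yr 56/280 = 20%, 8–11 yr 270/360 = 75%, 12–15 yr 196/280 = 70%, 16–21 yr 36/120 = 30%, 22+ yr 144/240 = 60%.
Each respondent's weight = sampled/responded in their class; summing within a class gives n_sampled, so:
  0–7 yr: 280 × 3 = 840
  8–11 yr: 360 × 6 = 2160
  12–15 yr: 280 × 10.5 = 2940
  16–21 yr: 120 × 9 = 1080
  22+ yr: 240 × 6.5 = 1560
Adjusted estimate = 8580 / 1,280 = 6.70312 → 6.7.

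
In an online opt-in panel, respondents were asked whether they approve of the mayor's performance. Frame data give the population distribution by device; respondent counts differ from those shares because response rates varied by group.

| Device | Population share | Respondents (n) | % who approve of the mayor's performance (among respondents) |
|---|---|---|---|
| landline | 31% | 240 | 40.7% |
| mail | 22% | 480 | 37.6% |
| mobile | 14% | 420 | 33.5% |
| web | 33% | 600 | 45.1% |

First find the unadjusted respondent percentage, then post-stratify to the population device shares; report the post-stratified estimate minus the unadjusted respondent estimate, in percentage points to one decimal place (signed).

Unadjusted (pooled respondent) estimate weights by respondent counts:
  (240/1740)×40.7 + (480/1740)×37.6 + (420/1740)×33.5 + (600/1740)×45.1 = 39.6241%
Post-stratifying to population shares instead:
  0.31×40.7 + 0.22×37.6 + 0.14×33.5 + 0.33×45.1 = 40.462%
Difference = 40.462 − 39.6241 = 0.8379 pp.

+0.8 percentage points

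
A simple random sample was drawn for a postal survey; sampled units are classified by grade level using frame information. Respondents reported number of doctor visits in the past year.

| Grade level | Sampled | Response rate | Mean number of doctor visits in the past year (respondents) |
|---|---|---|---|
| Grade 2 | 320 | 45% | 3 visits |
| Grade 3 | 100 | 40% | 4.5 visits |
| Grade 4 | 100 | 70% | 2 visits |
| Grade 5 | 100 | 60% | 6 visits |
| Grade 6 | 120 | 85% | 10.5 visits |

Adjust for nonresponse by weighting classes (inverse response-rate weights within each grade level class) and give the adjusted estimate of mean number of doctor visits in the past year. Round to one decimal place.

Weighting each respondent by the inverse class response rate inflates each class back to its sampled size, so the class weight is n_sampled:
  Grade 2: 320 × 3 = 960
  Grade 3: 100 × 4.5 = 450
  Grade 4: 100 × 2 = 200
  Grade 5: 100 × 6 = 600
  Grade 6: 120 × 10.5 = 1260
Adjusted estimate = 3470 / 740 = 4.68919 → 4.7.

4.7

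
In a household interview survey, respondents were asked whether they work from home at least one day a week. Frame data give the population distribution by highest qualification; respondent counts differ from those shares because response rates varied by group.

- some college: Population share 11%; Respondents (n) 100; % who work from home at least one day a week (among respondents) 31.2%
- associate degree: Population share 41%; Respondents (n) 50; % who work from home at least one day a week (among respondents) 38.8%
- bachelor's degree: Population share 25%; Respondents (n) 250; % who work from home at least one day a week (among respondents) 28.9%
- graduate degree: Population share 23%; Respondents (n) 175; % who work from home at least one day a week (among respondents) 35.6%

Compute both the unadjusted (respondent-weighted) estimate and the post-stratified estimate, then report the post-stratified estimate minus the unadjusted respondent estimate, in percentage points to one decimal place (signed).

Unadjusted (pooled respondent) estimate weights by respondent counts:
  (100/575)×31.2 + (50/575)×38.8 + (250/575)×28.9 + (175/575)×35.6 = 32.2%
Post-stratifying to population shares instead:
  0.11×31.2 + 0.41×38.8 + 0.25×28.9 + 0.23×35.6 = 34.753%
Difference = 34.753 − 32.2 = 2.553 pp.

+2.6 percentage points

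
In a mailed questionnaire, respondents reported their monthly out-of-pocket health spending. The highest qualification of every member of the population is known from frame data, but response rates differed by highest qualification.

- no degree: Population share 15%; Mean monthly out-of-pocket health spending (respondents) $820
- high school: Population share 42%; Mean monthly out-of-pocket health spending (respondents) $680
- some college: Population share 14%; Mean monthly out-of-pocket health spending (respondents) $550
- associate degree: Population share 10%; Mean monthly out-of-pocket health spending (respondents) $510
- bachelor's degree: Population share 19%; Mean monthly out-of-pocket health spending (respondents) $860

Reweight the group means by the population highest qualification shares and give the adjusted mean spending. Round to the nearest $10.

$700

Reweight to the known highest qualification distribution:
  no degree: 0.15 × 820 = 123
  high school: 0.42 × 680 = 285.6
  some college: 0.14 × 550 = 77
  associate degree: 0.1 × 510 = 51
  bachelor's degree: 0.19 × 860 = 163.4
Post-stratified estimate = 700 → $700.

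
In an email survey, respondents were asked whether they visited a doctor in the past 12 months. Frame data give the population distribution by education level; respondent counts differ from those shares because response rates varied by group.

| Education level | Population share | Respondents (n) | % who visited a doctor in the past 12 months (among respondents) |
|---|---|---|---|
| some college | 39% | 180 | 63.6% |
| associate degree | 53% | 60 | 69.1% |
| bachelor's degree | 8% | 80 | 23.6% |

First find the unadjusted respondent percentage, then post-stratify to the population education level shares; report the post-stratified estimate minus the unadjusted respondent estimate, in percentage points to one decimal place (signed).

Unadjusted (pooled respondent) estimate weights by respondent counts:
  (180/320)×63.6 + (60/320)×69.1 + (80/320)×23.6 = 54.6313%
Post-stratifying to population shares instead:
  0.39×63.6 + 0.53×69.1 + 0.08×23.6 = 63.315%
Difference = 63.315 − 54.6313 = 8.6837 pp.

+8.7 percentage points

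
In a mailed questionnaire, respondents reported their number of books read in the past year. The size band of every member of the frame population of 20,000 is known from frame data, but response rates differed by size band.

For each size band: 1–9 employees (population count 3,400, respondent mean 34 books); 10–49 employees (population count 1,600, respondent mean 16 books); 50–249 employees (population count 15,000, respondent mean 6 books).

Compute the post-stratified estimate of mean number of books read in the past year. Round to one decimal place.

Each cell contributes population-share × respondent value:
  1–9 employees: (3,400/20,000) × 34 = 5.78
  10–49 employees: (1,600/20,000) × 16 = 1.28
  50–249 employees: (15,000/20,000) × 6 = 4.5
Post-stratified estimate = 11.56 → 11.6.

11.6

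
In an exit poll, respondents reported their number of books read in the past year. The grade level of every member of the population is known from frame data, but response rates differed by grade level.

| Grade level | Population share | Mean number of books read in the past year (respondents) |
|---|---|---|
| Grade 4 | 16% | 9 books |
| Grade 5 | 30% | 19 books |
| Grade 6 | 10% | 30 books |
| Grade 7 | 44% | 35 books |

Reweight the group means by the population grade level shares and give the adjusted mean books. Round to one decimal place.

25.5

Weight each group's respondent value by its population share:
  Grade 4: 0.16 × 9 = 1.44
  Grade 5: 0.3 × 19 = 5.7
  Grade 6: 0.1 × 30 = 3
  Grade 7: 0.44 × 35 = 15.4
Post-stratified estimate = 25.54 → 25.5.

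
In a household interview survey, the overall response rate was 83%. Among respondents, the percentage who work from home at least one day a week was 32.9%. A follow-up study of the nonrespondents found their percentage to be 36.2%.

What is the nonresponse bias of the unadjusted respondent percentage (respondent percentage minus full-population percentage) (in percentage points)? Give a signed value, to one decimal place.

Nonresponse fraction = 1 − 0.83 = 0.17.
Bias = (nonresponse fraction) × (respondent percentage − nonrespondent percentage)
     = 0.17 × (32.9 − 36.2) = 0.17 × -3.3 = -0.561.

-0.6 percentage points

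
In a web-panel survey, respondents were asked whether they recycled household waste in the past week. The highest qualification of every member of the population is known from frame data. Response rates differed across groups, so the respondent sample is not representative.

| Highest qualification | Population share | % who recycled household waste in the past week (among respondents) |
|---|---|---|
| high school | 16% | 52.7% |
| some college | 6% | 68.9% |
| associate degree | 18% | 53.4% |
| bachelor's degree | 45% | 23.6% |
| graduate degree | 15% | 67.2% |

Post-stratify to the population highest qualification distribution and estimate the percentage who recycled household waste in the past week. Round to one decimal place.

Weight each group's respondent value by its population share:
  high school: 0.16 × 52.7 = 8.432
  some college: 0.06 × 68.9 = 4.134
  associate degree: 0.18 × 53.4 = 9.612
  bachelor's degree: 0.45 × 23.6 = 10.62
  graduate degree: 0.15 × 67.2 = 10.08
Post-stratified estimate = 42.878 → 42.9%.

42.9%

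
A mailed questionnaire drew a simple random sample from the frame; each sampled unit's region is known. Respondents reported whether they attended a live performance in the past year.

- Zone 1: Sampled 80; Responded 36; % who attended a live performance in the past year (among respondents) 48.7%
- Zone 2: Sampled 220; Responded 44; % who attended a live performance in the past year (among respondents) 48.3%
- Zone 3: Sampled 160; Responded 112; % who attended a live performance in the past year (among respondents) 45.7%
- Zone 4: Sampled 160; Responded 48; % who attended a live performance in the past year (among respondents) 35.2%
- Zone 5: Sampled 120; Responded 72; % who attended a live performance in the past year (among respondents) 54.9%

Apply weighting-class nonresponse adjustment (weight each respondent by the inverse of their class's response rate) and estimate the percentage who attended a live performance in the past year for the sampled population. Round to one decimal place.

Response rates by class: Zone 1 36/80 = 45%, Zone 2 44/220 = 20%, Zone 3 112/160 = 70%, Zone 4 48/160 = 30%, Zone 5 72/120 = 60%.
With weight = n_sampled/n_responded per class, the weighted class total is n_sampled:
  Zone 1: 80 × 48.7 = 3896
  Zone 2: 220 × 48.3 = 10,626
  Zone 3: 160 × 45.7 = 7312
  Zone 4: 160 × 35.2 = 5632
  Zone 5: 120 × 54.9 = 6588
Adjusted estimate = 34,054 / 740 = 46.0189 → 46.0%.

46.0%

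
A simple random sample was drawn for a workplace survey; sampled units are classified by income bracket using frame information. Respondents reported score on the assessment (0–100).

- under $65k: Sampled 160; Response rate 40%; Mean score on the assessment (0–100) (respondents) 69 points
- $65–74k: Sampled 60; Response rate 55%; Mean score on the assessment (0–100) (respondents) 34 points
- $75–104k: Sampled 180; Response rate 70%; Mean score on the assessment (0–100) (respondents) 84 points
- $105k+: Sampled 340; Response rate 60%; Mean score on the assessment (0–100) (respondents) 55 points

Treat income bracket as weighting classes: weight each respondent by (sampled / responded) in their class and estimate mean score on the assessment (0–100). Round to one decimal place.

With weight = n_sampled/n_responded per class, the weighted class total is n_sampled:
  under $65k: 160 × 69 = 11,040
  $65–74k: 60 × 34 = 2040
  $75–104k: 180 × 84 = 15,120
  $105k+: 340 × 55 = 18,700
Adjusted estimate = 46,900 / 740 = 63.3784 → 63.4.

63.4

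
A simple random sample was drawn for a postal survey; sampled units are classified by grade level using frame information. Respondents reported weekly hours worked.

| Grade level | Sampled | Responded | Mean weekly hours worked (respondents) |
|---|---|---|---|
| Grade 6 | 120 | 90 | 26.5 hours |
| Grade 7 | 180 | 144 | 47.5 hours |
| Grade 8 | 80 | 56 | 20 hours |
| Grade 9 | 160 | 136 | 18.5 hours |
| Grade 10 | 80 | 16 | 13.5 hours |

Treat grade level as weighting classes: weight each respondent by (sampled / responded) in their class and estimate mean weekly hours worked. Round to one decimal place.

28.0

Response rates by class: Grade 6 90/120 = 75%, Grade 7 144/180 = 80%, Grade 8 56/80 = 70%, Grade 9 136/160 = 85%, Grade 10 16/80 = 20%.
Weighting each respondent by the inverse class response rate inflates each class back to its sampled size, so the class weight is n_sampled:
  Grade 6: 120 × 26.5 = 3180
  Grade 7: 180 × 47.5 = 8550
  Grade 8: 80 × 20 = 1600
  Grade 9: 160 × 18.5 = 2960
  Grade 10: 80 × 13.5 = 1080
Adjusted estimate = 17,370 / 620 = 28.0161 → 28.0.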